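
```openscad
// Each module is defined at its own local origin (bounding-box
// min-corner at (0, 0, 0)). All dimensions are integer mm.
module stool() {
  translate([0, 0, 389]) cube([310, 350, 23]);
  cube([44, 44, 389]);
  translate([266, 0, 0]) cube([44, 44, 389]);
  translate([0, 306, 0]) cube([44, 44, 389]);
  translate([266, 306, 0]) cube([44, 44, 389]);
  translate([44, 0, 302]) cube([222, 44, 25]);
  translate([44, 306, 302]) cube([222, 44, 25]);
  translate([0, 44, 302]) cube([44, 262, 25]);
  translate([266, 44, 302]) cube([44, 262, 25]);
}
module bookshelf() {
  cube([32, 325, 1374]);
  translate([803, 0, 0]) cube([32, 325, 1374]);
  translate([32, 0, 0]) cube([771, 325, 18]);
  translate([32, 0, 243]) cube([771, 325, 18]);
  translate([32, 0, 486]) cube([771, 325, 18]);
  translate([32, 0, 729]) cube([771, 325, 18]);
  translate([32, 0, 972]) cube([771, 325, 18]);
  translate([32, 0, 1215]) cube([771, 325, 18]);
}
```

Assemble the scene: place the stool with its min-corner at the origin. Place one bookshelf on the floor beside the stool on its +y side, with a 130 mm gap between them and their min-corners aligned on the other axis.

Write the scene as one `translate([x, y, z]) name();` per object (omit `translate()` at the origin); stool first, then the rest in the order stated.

stool();
translate([0, 480, 0]) bookshelf();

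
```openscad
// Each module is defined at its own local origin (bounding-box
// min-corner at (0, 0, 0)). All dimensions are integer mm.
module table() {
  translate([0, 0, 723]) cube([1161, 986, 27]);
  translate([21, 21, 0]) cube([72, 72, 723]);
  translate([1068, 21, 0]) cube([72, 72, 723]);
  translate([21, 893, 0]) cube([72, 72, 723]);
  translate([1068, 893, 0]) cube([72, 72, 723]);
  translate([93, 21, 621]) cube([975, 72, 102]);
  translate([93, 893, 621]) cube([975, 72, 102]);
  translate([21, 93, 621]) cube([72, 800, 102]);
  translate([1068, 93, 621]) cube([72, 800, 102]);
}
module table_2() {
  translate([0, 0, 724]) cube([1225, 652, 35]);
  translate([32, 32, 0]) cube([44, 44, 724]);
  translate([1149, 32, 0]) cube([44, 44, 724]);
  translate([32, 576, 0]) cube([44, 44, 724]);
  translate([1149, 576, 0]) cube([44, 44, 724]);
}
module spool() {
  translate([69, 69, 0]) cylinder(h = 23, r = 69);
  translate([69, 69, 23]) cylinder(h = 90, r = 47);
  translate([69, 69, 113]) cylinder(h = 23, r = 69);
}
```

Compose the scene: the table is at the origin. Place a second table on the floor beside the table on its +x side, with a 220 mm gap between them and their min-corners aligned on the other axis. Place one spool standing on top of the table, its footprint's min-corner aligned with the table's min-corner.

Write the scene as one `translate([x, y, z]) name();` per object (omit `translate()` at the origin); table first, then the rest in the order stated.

table();
translate([1381, 0, 0]) table_2();
translate([0, 0, 750]) spool();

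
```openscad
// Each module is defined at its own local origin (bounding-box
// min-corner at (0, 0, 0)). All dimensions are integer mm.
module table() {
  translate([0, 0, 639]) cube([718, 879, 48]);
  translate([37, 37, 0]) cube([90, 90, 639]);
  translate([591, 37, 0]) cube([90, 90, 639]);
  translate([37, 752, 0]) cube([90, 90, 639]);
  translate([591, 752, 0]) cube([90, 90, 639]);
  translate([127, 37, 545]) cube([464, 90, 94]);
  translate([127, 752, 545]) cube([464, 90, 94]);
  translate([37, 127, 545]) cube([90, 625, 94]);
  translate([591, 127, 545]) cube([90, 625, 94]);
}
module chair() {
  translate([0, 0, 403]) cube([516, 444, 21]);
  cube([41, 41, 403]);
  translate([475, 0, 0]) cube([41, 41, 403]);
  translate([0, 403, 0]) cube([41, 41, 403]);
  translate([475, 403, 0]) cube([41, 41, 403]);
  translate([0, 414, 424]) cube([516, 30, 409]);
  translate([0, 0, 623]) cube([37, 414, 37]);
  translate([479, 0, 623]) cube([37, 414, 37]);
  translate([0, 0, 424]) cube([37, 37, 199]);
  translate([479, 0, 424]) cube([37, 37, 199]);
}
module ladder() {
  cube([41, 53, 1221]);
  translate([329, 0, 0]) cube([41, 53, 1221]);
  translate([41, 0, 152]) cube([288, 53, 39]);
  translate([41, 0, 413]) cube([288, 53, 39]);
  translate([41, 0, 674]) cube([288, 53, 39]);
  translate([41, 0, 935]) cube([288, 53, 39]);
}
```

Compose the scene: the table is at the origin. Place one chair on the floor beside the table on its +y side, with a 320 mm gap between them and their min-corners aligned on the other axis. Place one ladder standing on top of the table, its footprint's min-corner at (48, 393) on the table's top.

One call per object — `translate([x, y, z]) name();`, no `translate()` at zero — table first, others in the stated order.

table();
translate([0, 1199, 0]) chair();
translate([48, 393, 687]) ladder();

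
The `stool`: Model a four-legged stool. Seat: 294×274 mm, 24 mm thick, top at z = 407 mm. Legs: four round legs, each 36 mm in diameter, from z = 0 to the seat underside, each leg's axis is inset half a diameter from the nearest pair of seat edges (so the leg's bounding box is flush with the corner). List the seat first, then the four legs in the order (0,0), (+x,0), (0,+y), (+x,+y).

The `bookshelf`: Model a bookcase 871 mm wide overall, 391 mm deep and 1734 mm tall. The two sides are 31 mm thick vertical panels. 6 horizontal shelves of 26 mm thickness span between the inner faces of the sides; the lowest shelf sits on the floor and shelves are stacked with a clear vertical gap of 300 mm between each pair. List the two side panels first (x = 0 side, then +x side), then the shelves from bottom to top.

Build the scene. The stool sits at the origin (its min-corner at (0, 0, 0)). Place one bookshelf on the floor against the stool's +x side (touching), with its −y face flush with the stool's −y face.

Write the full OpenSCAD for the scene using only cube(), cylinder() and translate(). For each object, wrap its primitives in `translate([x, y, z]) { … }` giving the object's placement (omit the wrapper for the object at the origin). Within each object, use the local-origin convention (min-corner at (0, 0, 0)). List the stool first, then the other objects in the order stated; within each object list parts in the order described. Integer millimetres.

translate([0, 0, 383]) cube([294, 274, 24]);
translate([18, 18, 0]) cylinder(h = 383, r = 18);
translate([276, 18, 0]) cylinder(h = 383, r = 18);
translate([18, 256, 0]) cylinder(h = 383, r = 18);
translate([276, 256, 0]) cylinder(h = 383, r = 18);
translate([294, 0, 0]) {
  cube([31, 391, 1734]);
  translate([840, 0, 0]) cube([31, 391, 1734]);
  translate([31, 0, 0]) cube([809, 391, 26]);
  translate([31, 0, 326]) cube([809, 391, 26]);
  translate([31, 0, 652]) cube([809, 391, 26]);
  translate([31, 0, 978]) cube([809, 391, 26]);
  translate([31, 0, 1304]) cube([809, 391, 26]);
  translate([31, 0, 1630]) cube([809, 391, 26]);
}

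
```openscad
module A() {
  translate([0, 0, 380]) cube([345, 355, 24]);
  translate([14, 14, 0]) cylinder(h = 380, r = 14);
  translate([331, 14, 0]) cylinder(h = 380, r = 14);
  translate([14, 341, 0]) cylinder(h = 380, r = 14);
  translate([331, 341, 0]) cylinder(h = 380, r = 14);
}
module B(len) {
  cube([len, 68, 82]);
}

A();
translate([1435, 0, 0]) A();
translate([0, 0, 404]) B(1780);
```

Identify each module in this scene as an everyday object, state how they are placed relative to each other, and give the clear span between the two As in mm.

Second stool starts at x = 1435; first ends at x = 345; clear span = 1435 − 345 = 1090 mm.

A is a stool. B is a beam. A beam spans the tops of two stools. The clear span between the two stools is 1090 mm.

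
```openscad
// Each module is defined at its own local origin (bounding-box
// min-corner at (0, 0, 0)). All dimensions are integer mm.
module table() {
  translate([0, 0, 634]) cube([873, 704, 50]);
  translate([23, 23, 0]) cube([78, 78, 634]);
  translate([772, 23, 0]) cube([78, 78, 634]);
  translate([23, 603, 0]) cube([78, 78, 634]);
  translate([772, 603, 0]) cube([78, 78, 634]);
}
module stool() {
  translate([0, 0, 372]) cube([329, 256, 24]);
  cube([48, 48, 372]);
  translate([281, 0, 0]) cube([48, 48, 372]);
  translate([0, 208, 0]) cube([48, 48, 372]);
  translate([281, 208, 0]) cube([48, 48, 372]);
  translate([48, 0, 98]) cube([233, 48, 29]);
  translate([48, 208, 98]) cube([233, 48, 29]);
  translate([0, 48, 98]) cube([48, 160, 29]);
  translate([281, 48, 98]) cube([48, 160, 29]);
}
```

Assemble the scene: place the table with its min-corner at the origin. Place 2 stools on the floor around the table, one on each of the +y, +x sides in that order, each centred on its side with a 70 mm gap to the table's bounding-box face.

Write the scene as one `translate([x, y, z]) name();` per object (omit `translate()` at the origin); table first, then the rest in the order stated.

table();
translate([272, 774, 0]) stool();
translate([943, 224, 0]) stool();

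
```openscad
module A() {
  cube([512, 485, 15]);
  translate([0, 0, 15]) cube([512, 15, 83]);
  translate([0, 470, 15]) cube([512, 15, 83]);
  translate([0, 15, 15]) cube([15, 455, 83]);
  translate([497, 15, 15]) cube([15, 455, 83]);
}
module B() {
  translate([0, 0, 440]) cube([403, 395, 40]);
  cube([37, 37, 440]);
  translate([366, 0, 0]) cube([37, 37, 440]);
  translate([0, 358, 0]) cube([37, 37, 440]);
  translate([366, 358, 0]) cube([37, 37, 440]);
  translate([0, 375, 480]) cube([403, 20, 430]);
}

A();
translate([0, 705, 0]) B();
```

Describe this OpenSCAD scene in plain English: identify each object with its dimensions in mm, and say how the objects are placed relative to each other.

A is an open storage box with external size 512×485×98 mm and wall thickness 15 mm (the base is also 15 mm thick). The base covers the whole footprint; the four walls stand on the base, with the y-facing walls full-width and the x-facing walls fitting between their inner faces.

B is a chair. The seat is a 403×395×40 mm slab with its top at z = 480 mm, on four 37×37 mm corner legs (flush with the seat edges, standing on z = 0). A flat backrest 20 mm thick, 430 mm tall, spans the full seat width and rises from the seat top along its +y edge, rear face flush with the rear of the seat.

The chair is on the floor beside the open box on its +y side.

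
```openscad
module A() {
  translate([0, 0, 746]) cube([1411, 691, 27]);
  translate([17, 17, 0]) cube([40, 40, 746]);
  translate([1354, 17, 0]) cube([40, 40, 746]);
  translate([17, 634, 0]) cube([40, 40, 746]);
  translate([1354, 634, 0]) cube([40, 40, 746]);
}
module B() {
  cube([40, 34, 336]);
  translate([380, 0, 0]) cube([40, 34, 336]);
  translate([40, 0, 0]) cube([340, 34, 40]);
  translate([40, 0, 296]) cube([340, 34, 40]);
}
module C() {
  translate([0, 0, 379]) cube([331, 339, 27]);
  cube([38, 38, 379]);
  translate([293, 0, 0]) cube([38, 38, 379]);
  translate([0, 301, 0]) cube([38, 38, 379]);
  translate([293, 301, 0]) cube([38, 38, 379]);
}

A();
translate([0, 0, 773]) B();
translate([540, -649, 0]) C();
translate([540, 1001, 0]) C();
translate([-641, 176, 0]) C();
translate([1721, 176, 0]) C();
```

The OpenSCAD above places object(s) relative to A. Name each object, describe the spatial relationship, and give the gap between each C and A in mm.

Each stool's nearest face is 310 mm from the table's bounding box.

A is a table. B is a picture frame. C is a stool. The picture frame is on top of the table. Four stools sit around the table at the −y, +y, −x, +x sides. The gap between each stool and the table is 310 mm.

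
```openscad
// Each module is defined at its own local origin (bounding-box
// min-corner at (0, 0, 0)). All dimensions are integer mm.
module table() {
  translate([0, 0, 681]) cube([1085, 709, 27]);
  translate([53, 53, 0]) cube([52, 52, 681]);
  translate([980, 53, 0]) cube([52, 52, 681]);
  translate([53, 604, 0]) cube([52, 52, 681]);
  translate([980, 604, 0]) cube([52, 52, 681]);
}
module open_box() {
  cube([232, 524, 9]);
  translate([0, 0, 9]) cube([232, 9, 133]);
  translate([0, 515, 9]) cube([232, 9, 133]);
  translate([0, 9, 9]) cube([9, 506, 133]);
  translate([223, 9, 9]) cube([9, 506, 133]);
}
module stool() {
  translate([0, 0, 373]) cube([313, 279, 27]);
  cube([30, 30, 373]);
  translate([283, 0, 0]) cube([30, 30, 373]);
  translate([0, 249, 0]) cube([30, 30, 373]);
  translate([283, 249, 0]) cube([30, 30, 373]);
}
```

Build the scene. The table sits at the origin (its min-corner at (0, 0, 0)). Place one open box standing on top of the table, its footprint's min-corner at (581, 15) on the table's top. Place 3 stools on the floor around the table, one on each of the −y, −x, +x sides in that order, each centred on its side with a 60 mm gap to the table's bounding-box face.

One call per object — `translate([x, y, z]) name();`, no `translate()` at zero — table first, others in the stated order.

table();
translate([581, 15, 708]) open_box();
translate([386, -339, 0]) stool();
translate([-373, 215, 0]) stool();
translate([1145, 215, 0]) stool();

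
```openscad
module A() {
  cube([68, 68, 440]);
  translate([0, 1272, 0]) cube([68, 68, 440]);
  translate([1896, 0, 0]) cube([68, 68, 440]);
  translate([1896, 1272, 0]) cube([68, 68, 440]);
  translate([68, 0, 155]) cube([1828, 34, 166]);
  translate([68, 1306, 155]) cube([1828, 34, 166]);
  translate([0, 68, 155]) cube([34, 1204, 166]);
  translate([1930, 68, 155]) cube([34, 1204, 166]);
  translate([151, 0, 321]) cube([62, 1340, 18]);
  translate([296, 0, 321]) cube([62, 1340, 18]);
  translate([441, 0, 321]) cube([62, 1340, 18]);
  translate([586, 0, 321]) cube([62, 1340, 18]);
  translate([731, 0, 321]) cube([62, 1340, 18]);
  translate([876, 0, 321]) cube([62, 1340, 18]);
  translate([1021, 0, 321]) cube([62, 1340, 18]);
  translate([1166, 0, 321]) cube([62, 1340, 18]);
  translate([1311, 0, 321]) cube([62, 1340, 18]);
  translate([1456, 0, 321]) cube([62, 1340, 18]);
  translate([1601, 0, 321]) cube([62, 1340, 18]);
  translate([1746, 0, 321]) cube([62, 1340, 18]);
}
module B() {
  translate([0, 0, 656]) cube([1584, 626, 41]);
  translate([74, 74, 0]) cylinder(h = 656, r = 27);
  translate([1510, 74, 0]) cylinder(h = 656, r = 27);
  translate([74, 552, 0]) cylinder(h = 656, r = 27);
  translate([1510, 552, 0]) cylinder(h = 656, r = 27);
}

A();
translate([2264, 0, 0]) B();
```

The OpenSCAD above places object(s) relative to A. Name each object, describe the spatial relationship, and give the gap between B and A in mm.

The table's nearest face is 300 mm from the bed frame's +x face.

A is a bed frame. B is a table. The table is on the floor beside the bed frame on its +x side. The gap between the table and the bed frame is 300 mm.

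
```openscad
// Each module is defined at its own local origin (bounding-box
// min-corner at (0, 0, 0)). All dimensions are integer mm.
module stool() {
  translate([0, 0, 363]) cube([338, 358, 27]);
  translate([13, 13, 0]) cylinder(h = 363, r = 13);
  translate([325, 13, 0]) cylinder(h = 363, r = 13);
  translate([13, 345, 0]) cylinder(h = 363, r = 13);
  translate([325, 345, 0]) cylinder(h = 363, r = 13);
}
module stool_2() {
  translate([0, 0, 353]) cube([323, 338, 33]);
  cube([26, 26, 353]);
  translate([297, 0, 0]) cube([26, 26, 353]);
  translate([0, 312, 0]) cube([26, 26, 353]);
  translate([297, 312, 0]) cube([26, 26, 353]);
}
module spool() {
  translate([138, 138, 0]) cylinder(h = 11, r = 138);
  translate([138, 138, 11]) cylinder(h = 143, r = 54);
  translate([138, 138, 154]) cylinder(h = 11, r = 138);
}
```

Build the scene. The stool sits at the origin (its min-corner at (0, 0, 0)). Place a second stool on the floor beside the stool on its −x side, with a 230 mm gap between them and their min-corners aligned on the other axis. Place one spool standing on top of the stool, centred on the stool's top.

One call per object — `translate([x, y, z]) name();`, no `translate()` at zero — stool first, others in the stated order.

stool();
translate([-553, 0, 0]) stool_2();
translate([31, 41, 390]) spool();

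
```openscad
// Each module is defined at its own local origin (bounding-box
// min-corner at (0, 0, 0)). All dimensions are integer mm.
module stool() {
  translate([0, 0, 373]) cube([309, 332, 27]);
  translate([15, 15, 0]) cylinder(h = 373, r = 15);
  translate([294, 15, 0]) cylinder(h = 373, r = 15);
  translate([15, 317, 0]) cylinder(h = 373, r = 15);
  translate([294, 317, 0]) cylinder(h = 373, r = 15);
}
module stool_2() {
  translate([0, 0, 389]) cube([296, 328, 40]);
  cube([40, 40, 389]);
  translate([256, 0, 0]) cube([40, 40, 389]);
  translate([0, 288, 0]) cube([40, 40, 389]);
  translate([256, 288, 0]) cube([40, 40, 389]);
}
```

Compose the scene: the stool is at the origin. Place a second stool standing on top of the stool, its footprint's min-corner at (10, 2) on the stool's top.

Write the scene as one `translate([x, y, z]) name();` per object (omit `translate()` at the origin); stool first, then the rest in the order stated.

stool();
translate([10, 2, 400]) stool_2();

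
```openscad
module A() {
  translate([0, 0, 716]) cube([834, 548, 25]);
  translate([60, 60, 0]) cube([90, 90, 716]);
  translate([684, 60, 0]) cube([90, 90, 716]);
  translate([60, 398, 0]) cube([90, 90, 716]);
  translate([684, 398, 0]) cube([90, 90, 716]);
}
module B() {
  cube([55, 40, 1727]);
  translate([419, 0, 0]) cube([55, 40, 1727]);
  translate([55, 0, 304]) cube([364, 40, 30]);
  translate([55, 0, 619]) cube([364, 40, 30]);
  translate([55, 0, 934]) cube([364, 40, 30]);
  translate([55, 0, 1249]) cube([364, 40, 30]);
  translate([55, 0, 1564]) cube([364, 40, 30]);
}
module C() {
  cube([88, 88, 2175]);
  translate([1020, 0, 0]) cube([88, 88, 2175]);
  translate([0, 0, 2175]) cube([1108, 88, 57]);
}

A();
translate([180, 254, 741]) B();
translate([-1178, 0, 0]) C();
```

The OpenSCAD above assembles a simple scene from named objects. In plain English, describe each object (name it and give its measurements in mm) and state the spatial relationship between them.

A is a table with a 834×548 mm rectangular top, 25 mm thick, top surface at z = 741 mm, supported by four 90×90 mm square legs, each inset 60 mm from the nearest pair of top edges, running from the floor.

B is a straight ladder. Two 55×40 mm vertical rails, 1727 mm tall, stand 474 mm apart (outside-to-outside) with their front faces coplanar on the −y side. 5 rungs, each 40 mm deep and 30 mm tall, span between the inner faces of the rails, front faces flush with the rails. The lowest rung's underside is at z = 304 mm and rungs are spaced 315 mm apart (underside to underside).

C is a rectangular door frame: two vertical jambs of 88×88 mm section, 2175 mm tall, with a clear opening 932 mm wide between their inner faces. A header 57 mm tall and 88 mm deep lies on top of the jambs and spans the full outside width.

The ladder is on top of the table, centred. The door frame is on the floor beside the table on its −x side.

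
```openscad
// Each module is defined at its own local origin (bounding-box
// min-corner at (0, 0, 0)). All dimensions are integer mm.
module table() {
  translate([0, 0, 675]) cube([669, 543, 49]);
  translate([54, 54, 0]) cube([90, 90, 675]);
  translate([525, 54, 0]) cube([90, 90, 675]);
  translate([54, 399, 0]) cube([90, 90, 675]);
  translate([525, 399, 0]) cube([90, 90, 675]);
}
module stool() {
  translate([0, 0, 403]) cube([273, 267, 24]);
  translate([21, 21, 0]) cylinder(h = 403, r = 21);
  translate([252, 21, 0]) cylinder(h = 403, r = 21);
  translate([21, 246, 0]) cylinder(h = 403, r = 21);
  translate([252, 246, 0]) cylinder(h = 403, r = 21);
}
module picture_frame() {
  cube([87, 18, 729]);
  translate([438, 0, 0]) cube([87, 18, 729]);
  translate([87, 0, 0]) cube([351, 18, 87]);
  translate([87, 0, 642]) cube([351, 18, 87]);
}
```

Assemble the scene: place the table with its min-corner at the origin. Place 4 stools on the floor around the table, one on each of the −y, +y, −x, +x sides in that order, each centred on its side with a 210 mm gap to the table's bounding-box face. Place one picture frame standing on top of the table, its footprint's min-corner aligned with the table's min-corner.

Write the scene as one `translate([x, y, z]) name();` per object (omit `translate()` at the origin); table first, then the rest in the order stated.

table();
translate([198, -477, 0]) stool();
translate([198, 753, 0]) stool();
translate([-483, 138, 0]) stool();
translate([879, 138, 0]) stool();
translate([0, 0, 724]) picture_frame();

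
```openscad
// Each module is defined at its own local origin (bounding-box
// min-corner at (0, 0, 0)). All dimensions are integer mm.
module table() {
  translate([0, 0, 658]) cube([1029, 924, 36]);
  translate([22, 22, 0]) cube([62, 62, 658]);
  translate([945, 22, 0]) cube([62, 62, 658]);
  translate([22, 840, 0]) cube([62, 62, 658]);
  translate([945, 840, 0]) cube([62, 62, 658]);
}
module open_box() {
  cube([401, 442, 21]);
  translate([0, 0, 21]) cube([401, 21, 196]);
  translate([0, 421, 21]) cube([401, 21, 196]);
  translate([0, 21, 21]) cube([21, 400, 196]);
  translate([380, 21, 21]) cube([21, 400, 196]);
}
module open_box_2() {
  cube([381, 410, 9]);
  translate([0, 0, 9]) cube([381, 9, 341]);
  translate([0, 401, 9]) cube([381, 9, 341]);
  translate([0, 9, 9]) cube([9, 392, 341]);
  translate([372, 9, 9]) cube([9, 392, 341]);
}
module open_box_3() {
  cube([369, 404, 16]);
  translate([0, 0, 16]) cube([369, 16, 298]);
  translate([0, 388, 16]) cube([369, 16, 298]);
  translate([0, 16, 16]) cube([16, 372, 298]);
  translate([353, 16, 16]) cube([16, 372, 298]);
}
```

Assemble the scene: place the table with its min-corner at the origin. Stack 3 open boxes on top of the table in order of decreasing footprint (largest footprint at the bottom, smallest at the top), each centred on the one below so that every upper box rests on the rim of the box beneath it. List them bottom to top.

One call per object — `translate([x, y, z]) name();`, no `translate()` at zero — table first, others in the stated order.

table();
translate([314, 241, 694]) open_box();
translate([324, 257, 911]) open_box_2();
translate([330, 260, 1261]) open_box_3();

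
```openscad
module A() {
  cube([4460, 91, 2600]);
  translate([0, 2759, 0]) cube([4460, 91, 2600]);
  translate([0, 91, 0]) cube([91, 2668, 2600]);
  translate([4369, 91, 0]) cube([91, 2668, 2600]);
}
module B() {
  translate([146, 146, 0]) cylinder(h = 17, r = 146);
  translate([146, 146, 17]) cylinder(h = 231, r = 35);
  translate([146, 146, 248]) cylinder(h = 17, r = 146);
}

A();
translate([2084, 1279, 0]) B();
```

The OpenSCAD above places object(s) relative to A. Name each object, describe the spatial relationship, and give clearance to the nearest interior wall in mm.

Clearances: x = 1993, y = 1188; minimum 1188 mm.

A is a house frame. B is a spool. The spool sits inside the house frame, centred. The clearance to the nearest interior wall is 1188 mm.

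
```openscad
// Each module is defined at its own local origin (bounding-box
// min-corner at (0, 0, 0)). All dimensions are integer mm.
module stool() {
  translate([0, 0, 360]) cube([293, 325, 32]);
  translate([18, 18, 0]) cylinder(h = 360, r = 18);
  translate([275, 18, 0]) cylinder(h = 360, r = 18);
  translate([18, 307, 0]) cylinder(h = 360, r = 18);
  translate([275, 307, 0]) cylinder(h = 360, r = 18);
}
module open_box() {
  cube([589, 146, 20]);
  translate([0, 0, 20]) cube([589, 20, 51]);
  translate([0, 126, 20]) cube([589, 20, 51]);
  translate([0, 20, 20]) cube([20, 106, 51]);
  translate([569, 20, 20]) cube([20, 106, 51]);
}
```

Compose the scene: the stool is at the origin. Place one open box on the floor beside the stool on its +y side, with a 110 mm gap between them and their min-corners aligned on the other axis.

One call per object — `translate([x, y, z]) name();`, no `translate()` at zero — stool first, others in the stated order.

stool();
translate([0, 435, 0]) open_box();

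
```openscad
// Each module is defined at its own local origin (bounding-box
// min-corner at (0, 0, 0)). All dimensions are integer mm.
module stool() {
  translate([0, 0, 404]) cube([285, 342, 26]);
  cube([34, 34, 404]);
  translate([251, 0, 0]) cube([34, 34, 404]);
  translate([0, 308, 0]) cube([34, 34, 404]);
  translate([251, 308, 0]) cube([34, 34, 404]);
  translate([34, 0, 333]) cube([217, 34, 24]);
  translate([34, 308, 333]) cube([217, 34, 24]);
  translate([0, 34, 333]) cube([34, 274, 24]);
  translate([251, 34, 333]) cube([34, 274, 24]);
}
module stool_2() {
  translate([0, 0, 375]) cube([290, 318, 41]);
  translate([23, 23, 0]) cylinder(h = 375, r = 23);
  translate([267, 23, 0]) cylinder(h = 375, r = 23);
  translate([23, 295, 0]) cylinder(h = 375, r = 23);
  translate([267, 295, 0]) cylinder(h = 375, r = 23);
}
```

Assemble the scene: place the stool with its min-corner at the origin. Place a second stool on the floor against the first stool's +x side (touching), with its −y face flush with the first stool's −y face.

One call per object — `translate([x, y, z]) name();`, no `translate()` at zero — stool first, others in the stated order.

stool();
translate([285, 0, 0]) stool_2();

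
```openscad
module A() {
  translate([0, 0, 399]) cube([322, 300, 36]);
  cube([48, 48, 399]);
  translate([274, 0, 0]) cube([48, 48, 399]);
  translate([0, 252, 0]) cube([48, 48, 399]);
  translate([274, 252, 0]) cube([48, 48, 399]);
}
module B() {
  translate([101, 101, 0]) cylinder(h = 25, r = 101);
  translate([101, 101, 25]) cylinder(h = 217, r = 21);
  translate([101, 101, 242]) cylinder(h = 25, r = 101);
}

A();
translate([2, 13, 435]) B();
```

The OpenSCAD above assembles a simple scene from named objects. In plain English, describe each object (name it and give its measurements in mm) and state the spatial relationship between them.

A is a simple wooden stool: a rectangular seat 322 mm (x) by 300 mm (y), 36 mm thick, top face at z = 435 mm, on four square legs, each 48×48 mm in cross-section. The legs rest on z = 0, each flush with a corner of the seat.

B is a spool: two coaxial disc flanges of radius 101 mm and thickness 25 mm, joined by a core cylinder of radius 21 mm and height 217 mm. The lower flange rests on z = 0 and the three cylinders share a vertical axis.

The spool is on top of the stool.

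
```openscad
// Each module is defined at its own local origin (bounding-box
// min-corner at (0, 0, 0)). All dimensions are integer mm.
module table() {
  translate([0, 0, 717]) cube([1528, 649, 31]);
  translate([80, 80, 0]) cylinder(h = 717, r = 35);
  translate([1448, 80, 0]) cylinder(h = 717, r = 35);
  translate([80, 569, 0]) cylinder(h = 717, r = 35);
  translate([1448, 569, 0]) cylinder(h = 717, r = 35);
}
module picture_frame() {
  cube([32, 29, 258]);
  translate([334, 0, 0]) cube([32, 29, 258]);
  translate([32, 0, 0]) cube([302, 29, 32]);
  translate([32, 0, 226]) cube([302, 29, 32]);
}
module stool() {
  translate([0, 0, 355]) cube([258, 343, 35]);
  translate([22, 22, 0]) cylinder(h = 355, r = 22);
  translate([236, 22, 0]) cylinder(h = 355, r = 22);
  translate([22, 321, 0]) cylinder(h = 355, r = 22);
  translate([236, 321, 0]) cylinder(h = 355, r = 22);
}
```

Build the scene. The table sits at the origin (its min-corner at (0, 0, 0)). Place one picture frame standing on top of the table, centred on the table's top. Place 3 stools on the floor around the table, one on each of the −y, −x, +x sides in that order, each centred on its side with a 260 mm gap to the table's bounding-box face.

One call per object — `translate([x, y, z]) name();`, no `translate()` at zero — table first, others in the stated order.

table();
translate([581, 310, 748]) picture_frame();
translate([635, -603, 0]) stool();
translate([-518, 153, 0]) stool();
translate([1788, 153, 0]) stool();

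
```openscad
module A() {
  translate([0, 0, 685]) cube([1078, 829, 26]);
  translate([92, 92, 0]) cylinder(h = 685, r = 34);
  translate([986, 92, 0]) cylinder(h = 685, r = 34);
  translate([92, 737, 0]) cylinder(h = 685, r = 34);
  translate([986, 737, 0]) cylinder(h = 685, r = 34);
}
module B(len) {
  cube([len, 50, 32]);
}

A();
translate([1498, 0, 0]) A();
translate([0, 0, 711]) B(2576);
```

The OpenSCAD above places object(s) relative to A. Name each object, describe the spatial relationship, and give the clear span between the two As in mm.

Second table starts at x = 1498; first ends at x = 1078; clear span = 1498 − 1078 = 420 mm.

A is a table. B is a beam. A beam spans the tops of two tables. The clear span between the two tables is 420 mm.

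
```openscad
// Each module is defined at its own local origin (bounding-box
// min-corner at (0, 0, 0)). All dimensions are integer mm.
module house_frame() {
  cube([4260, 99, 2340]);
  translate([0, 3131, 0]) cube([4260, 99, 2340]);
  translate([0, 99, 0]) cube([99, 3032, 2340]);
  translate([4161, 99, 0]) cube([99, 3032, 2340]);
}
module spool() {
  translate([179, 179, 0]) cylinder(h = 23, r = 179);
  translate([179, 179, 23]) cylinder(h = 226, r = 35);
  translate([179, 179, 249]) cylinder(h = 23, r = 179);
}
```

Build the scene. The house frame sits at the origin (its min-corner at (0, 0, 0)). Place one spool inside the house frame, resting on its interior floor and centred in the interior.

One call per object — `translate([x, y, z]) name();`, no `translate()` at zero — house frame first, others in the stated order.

house_frame();
translate([1951, 1436, 0]) spool();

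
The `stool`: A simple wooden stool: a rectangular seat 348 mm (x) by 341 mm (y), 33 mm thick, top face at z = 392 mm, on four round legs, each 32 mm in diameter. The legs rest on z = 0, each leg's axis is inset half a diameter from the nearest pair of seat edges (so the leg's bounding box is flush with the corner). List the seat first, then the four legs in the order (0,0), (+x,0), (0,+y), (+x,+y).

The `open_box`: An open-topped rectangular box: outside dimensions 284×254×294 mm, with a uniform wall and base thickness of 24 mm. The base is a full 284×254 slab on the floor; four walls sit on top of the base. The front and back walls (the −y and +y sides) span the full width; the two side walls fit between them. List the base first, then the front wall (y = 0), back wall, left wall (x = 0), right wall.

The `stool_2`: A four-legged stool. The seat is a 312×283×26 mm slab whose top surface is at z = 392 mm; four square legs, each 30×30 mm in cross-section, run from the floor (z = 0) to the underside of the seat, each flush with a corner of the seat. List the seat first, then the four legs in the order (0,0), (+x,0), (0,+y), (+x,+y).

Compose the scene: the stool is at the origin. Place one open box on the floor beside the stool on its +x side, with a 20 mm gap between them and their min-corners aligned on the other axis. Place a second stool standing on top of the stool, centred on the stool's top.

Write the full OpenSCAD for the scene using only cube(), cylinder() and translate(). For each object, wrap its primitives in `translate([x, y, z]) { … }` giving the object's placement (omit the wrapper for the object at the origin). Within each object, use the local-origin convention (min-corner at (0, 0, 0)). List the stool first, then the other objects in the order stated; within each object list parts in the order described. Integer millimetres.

translate([0, 0, 359]) cube([348, 341, 33]);
translate([16, 16, 0]) cylinder(h = 359, r = 16);
translate([332, 16, 0]) cylinder(h = 359, r = 16);
translate([16, 325, 0]) cylinder(h = 359, r = 16);
translate([332, 325, 0]) cylinder(h = 359, r = 16);
translate([368, 0, 0]) {
  cube([284, 254, 24]);
  translate([0, 0, 24]) cube([284, 24, 270]);
  translate([0, 230, 24]) cube([284, 24, 270]);
  translate([0, 24, 24]) cube([24, 206, 270]);
  translate([260, 24, 24]) cube([24, 206, 270]);
}
translate([18, 29, 392]) {
  translate([0, 0, 366]) cube([312, 283, 26]);
  cube([30, 30, 366]);
  translate([282, 0, 0]) cube([30, 30, 366]);
  translate([0, 253, 0]) cube([30, 30, 366]);
  translate([282, 253, 0]) cube([30, 30, 366]);
}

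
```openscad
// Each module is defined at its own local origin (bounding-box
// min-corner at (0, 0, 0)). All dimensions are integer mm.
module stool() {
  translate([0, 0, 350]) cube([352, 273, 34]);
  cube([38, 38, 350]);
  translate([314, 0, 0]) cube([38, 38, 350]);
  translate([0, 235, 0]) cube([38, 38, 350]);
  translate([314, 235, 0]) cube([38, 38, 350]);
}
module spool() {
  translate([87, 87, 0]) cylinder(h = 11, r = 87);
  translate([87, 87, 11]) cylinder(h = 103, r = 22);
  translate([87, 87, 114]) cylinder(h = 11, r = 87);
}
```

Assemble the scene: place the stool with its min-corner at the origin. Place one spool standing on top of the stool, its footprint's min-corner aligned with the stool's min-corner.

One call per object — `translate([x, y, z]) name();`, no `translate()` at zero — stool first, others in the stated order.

stool();
translate([0, 0, 384]) spool();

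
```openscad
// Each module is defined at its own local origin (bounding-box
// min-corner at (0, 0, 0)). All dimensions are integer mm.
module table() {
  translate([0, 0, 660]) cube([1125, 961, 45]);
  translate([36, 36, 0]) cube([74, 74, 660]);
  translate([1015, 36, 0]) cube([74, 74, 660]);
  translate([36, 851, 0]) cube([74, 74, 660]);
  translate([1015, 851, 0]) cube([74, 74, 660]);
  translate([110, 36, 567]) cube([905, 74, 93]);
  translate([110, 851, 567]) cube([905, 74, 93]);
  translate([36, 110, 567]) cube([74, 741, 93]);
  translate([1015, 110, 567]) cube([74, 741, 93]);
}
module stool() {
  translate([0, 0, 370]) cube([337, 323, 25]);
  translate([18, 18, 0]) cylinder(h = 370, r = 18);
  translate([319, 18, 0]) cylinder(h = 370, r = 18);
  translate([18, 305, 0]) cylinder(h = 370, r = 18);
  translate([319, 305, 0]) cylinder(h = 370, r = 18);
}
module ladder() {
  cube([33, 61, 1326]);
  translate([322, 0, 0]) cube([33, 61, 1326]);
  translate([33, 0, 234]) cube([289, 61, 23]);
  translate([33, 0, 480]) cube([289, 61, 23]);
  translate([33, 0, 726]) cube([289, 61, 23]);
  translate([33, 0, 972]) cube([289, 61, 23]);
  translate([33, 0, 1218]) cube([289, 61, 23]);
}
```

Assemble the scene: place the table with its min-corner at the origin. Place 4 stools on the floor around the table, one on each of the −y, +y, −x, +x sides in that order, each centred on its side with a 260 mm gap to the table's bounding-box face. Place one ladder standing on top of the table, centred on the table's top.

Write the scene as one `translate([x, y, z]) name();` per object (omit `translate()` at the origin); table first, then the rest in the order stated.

table();
translate([394, -583, 0]) stool();
translate([394, 1221, 0]) stool();
translate([-597, 319, 0]) stool();
translate([1385, 319, 0]) stool();
translate([385, 450, 705]) ladder();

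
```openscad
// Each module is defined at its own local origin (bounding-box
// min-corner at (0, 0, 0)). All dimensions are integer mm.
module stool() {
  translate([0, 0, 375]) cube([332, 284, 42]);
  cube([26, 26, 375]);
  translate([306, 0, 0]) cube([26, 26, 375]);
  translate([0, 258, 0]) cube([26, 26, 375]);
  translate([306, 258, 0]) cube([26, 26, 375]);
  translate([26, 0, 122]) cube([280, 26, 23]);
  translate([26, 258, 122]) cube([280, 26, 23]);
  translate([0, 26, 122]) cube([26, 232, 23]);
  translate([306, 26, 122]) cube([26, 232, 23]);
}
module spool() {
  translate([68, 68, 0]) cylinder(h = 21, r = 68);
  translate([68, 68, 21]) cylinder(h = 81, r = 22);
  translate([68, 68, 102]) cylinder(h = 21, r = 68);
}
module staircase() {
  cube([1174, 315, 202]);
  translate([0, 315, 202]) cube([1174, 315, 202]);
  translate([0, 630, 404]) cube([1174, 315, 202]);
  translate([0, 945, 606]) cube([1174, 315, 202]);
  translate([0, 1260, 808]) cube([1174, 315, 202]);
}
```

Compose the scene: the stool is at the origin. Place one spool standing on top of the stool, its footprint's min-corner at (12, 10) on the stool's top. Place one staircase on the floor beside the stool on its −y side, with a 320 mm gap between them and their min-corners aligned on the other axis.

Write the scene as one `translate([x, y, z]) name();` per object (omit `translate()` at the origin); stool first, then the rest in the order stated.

stool();
translate([12, 10, 417]) spool();
translate([0, -1895, 0]) staircase();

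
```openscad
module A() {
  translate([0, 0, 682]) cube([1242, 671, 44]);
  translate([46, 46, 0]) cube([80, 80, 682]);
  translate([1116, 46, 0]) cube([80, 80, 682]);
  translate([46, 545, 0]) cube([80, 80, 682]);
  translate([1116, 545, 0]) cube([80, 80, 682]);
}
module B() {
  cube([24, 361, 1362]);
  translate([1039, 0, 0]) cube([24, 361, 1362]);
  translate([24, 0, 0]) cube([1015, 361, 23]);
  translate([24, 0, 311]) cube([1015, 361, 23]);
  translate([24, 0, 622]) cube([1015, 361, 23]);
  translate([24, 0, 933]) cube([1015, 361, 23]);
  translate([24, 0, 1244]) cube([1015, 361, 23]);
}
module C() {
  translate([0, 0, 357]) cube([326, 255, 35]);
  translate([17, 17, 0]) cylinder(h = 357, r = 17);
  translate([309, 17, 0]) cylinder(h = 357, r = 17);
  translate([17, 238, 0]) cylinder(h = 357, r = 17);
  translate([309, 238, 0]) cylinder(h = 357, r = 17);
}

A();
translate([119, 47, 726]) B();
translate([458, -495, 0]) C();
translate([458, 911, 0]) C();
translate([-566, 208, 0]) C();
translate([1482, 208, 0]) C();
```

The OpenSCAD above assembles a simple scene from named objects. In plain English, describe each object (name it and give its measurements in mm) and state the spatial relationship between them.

A is a table with a 1242×671 mm rectangular top, 44 mm thick, top surface at z = 726 mm, supported by four 80×80 mm square legs, each inset 46 mm from the nearest pair of top edges, running from the floor.

B is a bookshelf 1063 mm wide overall, 361 mm deep and 1362 mm tall. The two sides are 24 mm thick vertical panels. 5 horizontal shelves of 23 mm thickness span between the inner faces of the sides; the lowest shelf sits on the floor and shelves are stacked with a clear vertical gap of 288 mm between each pair.

C is a four-legged stool. The seat is a 326×255×35 mm slab whose top surface is at z = 392 mm; four round legs, each 34 mm in diameter, run from the floor (z = 0) to the underside of the seat, each leg's axis is inset half a diameter from the nearest pair of seat edges (so the leg's bounding box is flush with the corner).

The bookshelf is on top of the table. Four stools sit around the table at the −y, +y, −x, +x sides.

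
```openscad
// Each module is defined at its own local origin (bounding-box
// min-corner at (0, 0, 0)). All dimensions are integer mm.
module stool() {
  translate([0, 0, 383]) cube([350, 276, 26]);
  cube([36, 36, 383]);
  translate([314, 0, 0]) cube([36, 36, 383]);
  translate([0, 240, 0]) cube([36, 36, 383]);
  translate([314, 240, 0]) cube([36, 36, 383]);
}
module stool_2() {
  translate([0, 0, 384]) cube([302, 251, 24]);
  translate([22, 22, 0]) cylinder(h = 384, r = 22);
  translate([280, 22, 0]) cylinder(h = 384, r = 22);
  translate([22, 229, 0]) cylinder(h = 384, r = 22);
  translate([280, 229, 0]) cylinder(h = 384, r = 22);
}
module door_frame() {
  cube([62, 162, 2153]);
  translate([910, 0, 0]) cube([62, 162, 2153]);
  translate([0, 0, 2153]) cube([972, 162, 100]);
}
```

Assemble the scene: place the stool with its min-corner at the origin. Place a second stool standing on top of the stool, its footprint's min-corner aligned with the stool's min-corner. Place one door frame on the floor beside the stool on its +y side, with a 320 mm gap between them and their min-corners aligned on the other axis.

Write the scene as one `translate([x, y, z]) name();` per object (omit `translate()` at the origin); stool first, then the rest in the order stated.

stool();
translate([0, 0, 409]) stool_2();
translate([0, 596, 0]) door_frame();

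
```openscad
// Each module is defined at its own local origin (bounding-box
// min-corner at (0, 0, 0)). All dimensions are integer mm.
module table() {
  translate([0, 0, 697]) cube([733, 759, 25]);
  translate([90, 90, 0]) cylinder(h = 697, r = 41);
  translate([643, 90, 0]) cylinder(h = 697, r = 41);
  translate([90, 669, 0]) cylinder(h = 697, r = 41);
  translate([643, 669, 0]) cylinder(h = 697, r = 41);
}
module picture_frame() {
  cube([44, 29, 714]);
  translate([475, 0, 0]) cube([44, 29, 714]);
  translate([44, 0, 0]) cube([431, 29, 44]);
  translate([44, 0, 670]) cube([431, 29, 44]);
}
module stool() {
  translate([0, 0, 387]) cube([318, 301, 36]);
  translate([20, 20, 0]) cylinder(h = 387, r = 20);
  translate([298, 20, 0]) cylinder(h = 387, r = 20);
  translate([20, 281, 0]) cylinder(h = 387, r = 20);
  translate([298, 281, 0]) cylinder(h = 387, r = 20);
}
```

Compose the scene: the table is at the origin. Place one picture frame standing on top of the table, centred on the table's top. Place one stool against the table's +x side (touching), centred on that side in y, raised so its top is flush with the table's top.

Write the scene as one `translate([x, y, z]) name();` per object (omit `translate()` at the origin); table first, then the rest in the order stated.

table();
translate([107, 365, 722]) picture_frame();
translate([733, 229, 299]) stool();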